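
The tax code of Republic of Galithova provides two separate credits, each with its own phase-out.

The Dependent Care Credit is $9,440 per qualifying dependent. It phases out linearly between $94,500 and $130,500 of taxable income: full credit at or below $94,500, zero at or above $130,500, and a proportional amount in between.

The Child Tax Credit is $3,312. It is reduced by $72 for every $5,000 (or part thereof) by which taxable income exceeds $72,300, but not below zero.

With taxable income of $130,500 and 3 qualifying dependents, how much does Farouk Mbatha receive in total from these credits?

$2,448

Dependent Care Credit: base = 3 × $9,440 = $28,320. $130,500 is at or above $130,500, so the credit is $0.
Child Tax Credit: income exceeds $72,300 by $58,200, which is 12 full-or-partial $5,000 increments; reduction = 12 × $72 = $864, leaving $2,448.
Total: $0 + $2,448 = $2,448.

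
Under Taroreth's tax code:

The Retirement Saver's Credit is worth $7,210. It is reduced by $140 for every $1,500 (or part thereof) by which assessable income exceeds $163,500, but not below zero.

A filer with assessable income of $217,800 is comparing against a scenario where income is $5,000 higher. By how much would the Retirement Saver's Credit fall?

At $217,800 — income exceeds $163,500 by $54,300, which is 37 full-or-partial $1,500 increments; reduction = 37 × $140 = $5,180, leaving $2,030.
At $222,800 — income exceeds $163,500 by $59,300, which is 40 full-or-partial $1,500 increments; reduction = 40 × $140 = $5,600, leaving $1,610.
Lost: $2,030 − $1,610 = $420.

$420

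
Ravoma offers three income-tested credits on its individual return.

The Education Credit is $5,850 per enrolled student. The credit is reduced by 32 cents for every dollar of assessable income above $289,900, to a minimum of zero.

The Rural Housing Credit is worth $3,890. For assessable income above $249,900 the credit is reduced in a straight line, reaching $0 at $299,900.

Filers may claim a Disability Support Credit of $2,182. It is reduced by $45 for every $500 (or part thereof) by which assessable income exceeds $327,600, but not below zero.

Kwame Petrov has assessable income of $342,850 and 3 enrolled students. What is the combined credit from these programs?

$1,393

Education Credit: base = 3 × $5,850 = $17,550. 32% of the $52,950 excess over $289,900 is $16,944; credit = $17,550 − $16,944 = $606.
Rural Housing Credit: $342,850 is at or above $299,900, so the credit is $0.
Disability Support Credit: income exceeds $327,600 by $15,250, which is 31 full-or-partial $500 increments; reduction = 31 × $45 = $1,395, leaving $787.
Total: $606 + $0 + $787 = $1,393.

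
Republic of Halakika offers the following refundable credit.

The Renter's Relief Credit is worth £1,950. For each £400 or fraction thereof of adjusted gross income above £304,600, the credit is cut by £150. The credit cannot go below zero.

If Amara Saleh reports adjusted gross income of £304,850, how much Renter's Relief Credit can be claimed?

Renter's Relief Credit: income exceeds £304,600 by £250, which is 1 full-or-partial £400 increment; reduction = 1 × £150 = £150, leaving £1,800.

£1,800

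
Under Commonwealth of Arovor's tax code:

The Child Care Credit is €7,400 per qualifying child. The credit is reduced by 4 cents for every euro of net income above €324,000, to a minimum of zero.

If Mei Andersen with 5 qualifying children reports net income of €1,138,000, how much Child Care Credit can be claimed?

Child Care Credit: base = 5 × €7,400 = €37,000. 4% of the €814,000 excess over €324,000 is €32,560; credit = €37,000 − €32,560 = €4,440.

€4,440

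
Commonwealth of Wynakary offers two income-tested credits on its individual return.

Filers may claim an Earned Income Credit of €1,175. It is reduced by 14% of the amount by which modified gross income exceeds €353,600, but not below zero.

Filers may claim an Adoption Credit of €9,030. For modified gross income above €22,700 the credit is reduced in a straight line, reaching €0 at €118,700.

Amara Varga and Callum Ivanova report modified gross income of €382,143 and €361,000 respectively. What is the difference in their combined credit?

Amara (€382,143): Earned Income Credit: 14% of the €28,543 excess over €353,600 is €3,996.02 ≥ base, so the credit is €0. Adoption Credit: €382,143 is at or above €118,700, so the credit is €0. total €0 + €0 = €0
Callum (€361,000): Earned Income Credit: 14% of the €7,400 excess over €353,600 is €1,036; credit = €1,175 − €1,036 = €139. Adoption Credit: €361,000 is at or above €118,700, so the credit is €0. total €139 + €0 = €139
Difference: |€0 − €139| = €139.

€139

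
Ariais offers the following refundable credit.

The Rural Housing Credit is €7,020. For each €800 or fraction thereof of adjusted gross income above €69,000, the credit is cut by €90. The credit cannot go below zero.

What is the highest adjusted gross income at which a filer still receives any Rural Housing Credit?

After 77 increments the reduction is 77 × €90 = €6,930, leaving €90; one more increment wipes it out. Increment 77 ends at excess 77 × €800 = €61,600, so the highest qualifying income is €69,000 + €61,600 = €130,600.

€130,600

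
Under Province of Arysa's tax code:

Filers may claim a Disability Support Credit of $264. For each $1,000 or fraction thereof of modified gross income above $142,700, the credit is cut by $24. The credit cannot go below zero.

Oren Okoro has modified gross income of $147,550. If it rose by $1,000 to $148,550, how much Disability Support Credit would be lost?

$24

At $147,550 — income exceeds $142,700 by $4,850, which is 5 full-or-partial $1,000 increments; reduction = 5 × $24 = $120, leaving $144.
At $148,550 — income exceeds $142,700 by $5,850, which is 6 full-or-partial $1,000 increments; reduction = 6 × $24 = $144, leaving $120.
Lost: $144 − $120 = $24.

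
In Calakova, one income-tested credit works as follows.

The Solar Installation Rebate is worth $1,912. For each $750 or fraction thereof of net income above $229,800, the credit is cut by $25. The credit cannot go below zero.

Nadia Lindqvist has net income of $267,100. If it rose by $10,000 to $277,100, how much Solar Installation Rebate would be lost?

$350

At $267,100 — income exceeds $229,800 by $37,300, which is 50 full-or-partial $750 increments; reduction = 50 × $25 = $1,250, leaving $662.
At $277,100 — income exceeds $229,800 by $47,300, which is 64 full-or-partial $750 increments; reduction = 64 × $25 = $1,600, leaving $312.
Lost: $662 − $312 = $350.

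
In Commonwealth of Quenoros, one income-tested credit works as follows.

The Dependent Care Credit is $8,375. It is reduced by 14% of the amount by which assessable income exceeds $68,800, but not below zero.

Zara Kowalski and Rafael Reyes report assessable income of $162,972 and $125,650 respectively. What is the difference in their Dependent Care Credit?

Zara ($162,972): Dependent Care Credit: 14% of the $94,172 excess over $68,800 is $13,184.08 ≥ base, so the credit is $0.
Rafael ($125,650): Dependent Care Credit: 14% of the $56,850 excess over $68,800 is $7,959; credit = $8,375 − $7,959 = $416.
Difference: |$0 − $416| = $416.

$416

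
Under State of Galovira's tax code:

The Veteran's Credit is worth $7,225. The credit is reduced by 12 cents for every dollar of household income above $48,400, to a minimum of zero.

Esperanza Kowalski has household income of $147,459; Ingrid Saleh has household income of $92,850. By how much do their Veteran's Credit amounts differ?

Esperanza ($147,459): Veteran's Credit: 12% of the $99,059 excess over $48,400 is $11,887.08 ≥ base, so the credit is $0.
Ingrid ($92,850): Veteran's Credit: 12% of the $44,450 excess over $48,400 is $5,334; credit = $7,225 − $5,334 = $1,891.
Difference: |$0 − $1,891| = $1,891.

$1,891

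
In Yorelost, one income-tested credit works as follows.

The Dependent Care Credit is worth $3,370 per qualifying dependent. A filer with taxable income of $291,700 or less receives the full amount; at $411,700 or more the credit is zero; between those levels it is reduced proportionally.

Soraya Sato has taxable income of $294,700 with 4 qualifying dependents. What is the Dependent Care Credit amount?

Dependent Care Credit: base = 4 × $3,370 = $13,480. $294,700 is $3,000 into a $120,000 phase-out range, leaving 117,000/120,000 of the credit: $13,480 × 117,000/120,000 = $13,143.

$13,143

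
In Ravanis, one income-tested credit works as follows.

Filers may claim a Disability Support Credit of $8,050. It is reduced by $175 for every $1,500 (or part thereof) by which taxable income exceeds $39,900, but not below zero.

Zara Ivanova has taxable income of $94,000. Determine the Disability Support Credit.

$1,575

Disability Support Credit: income exceeds $39,900 by $54,100, which is 37 full-or-partial $1,500 increments; reduction = 37 × $175 = $6,475, leaving $1,575.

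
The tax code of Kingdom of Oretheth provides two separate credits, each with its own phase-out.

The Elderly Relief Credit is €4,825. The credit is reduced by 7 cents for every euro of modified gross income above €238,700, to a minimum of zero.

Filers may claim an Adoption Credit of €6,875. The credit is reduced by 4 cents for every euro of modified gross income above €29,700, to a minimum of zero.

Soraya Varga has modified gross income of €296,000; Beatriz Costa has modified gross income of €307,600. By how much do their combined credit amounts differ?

€812

Soraya (€296,000): Elderly Relief Credit: 7% of the €57,300 excess over €238,700 is €4,011; credit = €4,825 − €4,011 = €814. Adoption Credit: 4% of the €266,300 excess over €29,700 is €10,652 ≥ base, so the credit is €0. total €814 + €0 = €814
Beatriz (€307,600): Elderly Relief Credit: 7% of the €68,900 excess over €238,700 is €4,823; credit = €4,825 − €4,823 = €2. Adoption Credit: 4% of the €277,900 excess over €29,700 is €11,116 ≥ base, so the credit is €0. total €2 + €0 = €2
Difference: |€814 − €2| = €812.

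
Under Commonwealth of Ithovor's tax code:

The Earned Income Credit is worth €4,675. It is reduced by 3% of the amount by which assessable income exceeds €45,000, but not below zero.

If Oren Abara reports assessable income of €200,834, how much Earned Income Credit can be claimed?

Earned Income Credit: 3% of the €155,834 excess over €45,000 is €4,675.02 ≥ base, so the credit is €0.

€0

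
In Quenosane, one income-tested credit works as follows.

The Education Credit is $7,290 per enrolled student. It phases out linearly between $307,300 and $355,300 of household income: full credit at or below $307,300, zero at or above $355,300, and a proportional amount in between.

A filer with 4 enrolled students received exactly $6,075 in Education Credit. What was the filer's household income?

Full credit = 4 × $7,290 = $29,160.
$6,075 is 6,075/29,160 of the full $29,160, so 23,085/29,160 of the $48,000 range has been used: income = $307,300 + $48,000 × 23,085/29,160 = $345,300.

$345,300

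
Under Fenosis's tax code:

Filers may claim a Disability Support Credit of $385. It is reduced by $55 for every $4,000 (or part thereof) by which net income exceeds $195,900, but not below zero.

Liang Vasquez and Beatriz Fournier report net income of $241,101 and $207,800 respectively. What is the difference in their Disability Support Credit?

$220

Liang ($241,101): Disability Support Credit: income exceeds $195,900 by $45,201 → 12 increments × $55 = $660 ≥ base, so the credit is $0.
Beatriz ($207,800): Disability Support Credit: income exceeds $195,900 by $11,900, which is 3 full-or-partial $4,000 increments; reduction = 3 × $55 = $165, leaving $220.
Difference: |$0 − $220| = $220.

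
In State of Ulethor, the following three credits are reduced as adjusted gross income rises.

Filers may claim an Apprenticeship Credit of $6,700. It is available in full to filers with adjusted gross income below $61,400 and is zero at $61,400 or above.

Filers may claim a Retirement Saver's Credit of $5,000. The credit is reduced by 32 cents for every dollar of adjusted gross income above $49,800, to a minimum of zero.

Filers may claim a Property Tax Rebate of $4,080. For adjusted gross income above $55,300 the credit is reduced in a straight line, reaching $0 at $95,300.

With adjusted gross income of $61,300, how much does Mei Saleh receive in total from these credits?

$11,488

Apprenticeship Credit: $61,300 is below the $61,400 cutoff, so the full $6,700 applies.
Retirement Saver's Credit: 32% of the $11,500 excess over $49,800 is $3,680; credit = $5,000 − $3,680 = $1,320.
Property Tax Rebate: $61,300 is $6,000 into a $40,000 phase-out range, leaving 34,000/40,000 of the credit: $4,080 × 34,000/40,000 = $3,468.
Total: $6,700 + $1,320 + $3,468 = $11,488.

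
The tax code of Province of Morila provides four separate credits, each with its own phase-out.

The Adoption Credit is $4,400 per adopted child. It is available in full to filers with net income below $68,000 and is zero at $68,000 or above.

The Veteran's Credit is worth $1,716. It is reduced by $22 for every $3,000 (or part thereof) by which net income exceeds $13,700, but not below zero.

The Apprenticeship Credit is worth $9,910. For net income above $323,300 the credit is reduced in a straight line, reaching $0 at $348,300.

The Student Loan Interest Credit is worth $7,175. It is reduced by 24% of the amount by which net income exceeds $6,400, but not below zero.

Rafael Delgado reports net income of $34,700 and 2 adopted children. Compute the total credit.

$20,655

Adoption Credit: base = 2 × $4,400 = $8,800. $34,700 is below the $68,000 cutoff, so the full $8,800 applies.
Veteran's Credit: income exceeds $13,700 by $21,000, which is 7 full-or-partial $3,000 increments; reduction = 7 × $22 = $154, leaving $1,562.
Apprenticeship Credit: $34,700 is at or below the $323,300 threshold, so the full $9,910 applies.
Student Loan Interest Credit: 24% of the $28,300 excess over $6,400 is $6,792; credit = $7,175 − $6,792 = $383.
Total: $8,800 + $1,562 + $9,910 + $383 = $20,655.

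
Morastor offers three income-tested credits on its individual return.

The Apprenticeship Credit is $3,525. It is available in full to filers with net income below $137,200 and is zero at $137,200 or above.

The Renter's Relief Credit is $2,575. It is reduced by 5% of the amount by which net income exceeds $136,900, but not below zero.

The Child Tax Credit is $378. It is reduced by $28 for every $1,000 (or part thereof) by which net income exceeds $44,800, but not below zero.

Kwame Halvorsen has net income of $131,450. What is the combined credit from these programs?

Apprenticeship Credit: $131,450 is below the $137,200 cutoff, so the full $3,525 applies.
Renter's Relief Credit: $131,450 is at or below the $136,900 threshold, so the full $2,575 applies.
Child Tax Credit: income exceeds $44,800 by $86,650 → 87 increments × $28 = $2,436 ≥ base, so the credit is $0.
Total: $3,525 + $2,575 + $0 = $6,100.

$6,100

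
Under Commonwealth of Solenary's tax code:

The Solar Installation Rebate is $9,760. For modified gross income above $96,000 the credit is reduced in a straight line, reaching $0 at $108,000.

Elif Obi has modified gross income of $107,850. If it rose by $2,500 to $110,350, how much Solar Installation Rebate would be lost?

$122

At $107,850 — $107,850 is $11,850 into a $12,000 phase-out range, leaving 150/12,000 of the credit: $9,760 × 150/12,000 = $122.
At $110,350 — $110,350 is at or above $108,000, so the credit is $0.
Lost: $122 − $0 = $122.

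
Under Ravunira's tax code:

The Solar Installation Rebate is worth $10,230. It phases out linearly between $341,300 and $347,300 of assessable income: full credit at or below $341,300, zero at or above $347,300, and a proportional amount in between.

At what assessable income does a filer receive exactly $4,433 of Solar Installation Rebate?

$4,433 is 4,433/10,230 of the full $10,230, so 5,797/10,230 of the $6,000 range has been used: income = $341,300 + $6,000 × 5,797/10,230 = $344,700.

$344,700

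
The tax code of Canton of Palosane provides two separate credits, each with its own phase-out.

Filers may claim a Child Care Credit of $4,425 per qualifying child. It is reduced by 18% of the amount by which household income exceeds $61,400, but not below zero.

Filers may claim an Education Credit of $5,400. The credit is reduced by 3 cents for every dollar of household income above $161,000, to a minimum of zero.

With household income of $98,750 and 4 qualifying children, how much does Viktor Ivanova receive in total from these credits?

$16,377

Child Care Credit: base = 4 × $4,425 = $17,700. 18% of the $37,350 excess over $61,400 is $6,723; credit = $17,700 − $6,723 = $10,977.
Education Credit: $98,750 is at or below the $161,000 threshold, so the full $5,400 applies.
Total: $10,977 + $5,400 = $16,377.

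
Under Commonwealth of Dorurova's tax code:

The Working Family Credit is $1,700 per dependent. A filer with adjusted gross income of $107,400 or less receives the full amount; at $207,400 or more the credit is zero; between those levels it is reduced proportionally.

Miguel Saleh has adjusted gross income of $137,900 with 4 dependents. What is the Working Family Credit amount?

Working Family Credit: base = 4 × $1,700 = $6,800. $137,900 is $30,500 into a $100,000 phase-out range, leaving 69,500/100,000 of the credit: $6,800 × 69,500/100,000 = $4,726.

$4,726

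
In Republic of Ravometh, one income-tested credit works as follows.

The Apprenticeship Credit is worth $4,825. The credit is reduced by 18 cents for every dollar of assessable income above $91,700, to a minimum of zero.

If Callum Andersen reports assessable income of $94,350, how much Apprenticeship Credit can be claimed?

$4,348

Apprenticeship Credit: 18% of the $2,650 excess over $91,700 is $477; credit = $4,825 − $477 = $4,348.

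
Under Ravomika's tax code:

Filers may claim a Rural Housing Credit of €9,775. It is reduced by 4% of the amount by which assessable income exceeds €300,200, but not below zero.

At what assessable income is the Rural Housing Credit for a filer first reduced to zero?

€544,575

The credit falls by 4% of each euro above €300,200, so it reaches zero when the excess is €9,775 / 4% = €244,375: income = €300,200 + €244,375 = €544,575.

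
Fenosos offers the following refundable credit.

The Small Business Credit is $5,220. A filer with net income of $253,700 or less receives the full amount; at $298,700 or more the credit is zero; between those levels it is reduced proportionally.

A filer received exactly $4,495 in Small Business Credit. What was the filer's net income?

$4,495 is 4,495/5,220 of the full $5,220, so 725/5,220 of the $45,000 range has been used: income = $253,700 + $45,000 × 725/5,220 = $259,950.

$259,950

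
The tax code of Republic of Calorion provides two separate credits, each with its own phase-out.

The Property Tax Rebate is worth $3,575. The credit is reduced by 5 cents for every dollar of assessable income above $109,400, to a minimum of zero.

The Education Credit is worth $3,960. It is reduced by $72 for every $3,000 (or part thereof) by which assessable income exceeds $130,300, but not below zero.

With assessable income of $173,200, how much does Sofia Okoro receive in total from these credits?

Property Tax Rebate: 5% of the $63,800 excess over $109,400 is $3,190; credit = $3,575 − $3,190 = $385.
Education Credit: income exceeds $130,300 by $42,900, which is 15 full-or-partial $3,000 increments; reduction = 15 × $72 = $1,080, leaving $2,880.
Total: $385 + $2,880 = $3,265.

$3,265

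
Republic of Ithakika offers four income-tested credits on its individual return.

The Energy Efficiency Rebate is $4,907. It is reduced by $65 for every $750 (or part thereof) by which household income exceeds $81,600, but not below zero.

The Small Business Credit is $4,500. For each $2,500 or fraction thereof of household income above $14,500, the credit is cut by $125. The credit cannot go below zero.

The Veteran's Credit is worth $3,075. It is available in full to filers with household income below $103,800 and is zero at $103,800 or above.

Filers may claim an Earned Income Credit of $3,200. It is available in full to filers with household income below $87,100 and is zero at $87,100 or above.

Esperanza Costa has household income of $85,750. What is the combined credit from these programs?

Energy Efficiency Rebate: income exceeds $81,600 by $4,150, which is 6 full-or-partial $750 increments; reduction = 6 × $65 = $390, leaving $4,517.
Small Business Credit: income exceeds $14,500 by $71,250, which is 29 full-or-partial $2,500 increments; reduction = 29 × $125 = $3,625, leaving $875.
Veteran's Credit: $85,750 is below the $103,800 cutoff, so the full $3,075 applies.
Earned Income Credit: $85,750 is below the $87,100 cutoff, so the full $3,200 applies.
Total: $4,517 + $875 + $3,075 + $3,200 = $11,667.

$11,667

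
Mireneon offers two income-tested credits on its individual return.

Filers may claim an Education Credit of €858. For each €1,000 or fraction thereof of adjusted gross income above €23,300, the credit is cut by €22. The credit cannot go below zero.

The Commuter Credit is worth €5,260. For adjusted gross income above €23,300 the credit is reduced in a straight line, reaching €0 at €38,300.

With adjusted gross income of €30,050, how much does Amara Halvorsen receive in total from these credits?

€3,597

Education Credit: income exceeds €23,300 by €6,750, which is 7 full-or-partial €1,000 increments; reduction = 7 × €22 = €154, leaving €704.
Commuter Credit: €30,050 is €6,750 into a €15,000 phase-out range, leaving 8,250/15,000 of the credit: €5,260 × 8,250/15,000 = €2,893.
Total: €704 + €2,893 = €3,597.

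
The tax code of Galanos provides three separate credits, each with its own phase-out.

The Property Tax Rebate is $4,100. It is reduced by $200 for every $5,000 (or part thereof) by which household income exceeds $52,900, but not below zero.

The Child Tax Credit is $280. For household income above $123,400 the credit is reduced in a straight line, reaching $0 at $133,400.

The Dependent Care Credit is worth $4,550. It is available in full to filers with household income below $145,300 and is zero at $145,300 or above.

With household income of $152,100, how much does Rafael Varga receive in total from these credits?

Property Tax Rebate: income exceeds $52,900 by $99,200, which is 20 full-or-partial $5,000 increments; reduction = 20 × $200 = $4,000, leaving $100.
Child Tax Credit: $152,100 is at or above $133,400, so the credit is $0.
Dependent Care Credit: $152,100 meets or exceeds the $145,300 cutoff, so the credit is $0.
Total: $100 + $0 + $0 = $100.

$100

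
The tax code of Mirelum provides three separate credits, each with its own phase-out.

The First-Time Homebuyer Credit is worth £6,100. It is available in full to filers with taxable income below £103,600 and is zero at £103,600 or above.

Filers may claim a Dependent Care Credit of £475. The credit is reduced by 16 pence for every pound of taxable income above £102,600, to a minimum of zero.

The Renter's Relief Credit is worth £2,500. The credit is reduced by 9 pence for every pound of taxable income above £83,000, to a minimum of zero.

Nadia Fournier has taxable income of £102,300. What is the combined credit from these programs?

£7,338

First-Time Homebuyer Credit: £102,300 is below the £103,600 cutoff, so the full £6,100 applies.
Dependent Care Credit: £102,300 is at or below the £102,600 threshold, so the full £475 applies.
Renter's Relief Credit: 9% of the £19,300 excess over £83,000 is £1,737; credit = £2,500 − £1,737 = £763.
Total: £6,100 + £475 + £763 = £7,338.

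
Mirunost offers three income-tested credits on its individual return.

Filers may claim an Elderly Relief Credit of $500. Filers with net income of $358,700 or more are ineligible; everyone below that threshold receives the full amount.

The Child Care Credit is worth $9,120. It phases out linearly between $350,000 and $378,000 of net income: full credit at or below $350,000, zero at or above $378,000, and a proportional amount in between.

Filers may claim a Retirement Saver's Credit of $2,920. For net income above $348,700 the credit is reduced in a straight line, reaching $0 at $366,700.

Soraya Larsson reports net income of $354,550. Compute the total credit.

$10,109

Elderly Relief Credit: $354,550 is below the $358,700 cutoff, so the full $500 applies.
Child Care Credit: $354,550 is $4,550 into a $28,000 phase-out range, leaving 23,450/28,000 of the credit: $9,120 × 23,450/28,000 = $7,638.
Retirement Saver's Credit: $354,550 is $5,850 into a $18,000 phase-out range, leaving 12,150/18,000 of the credit: $2,920 × 12,150/18,000 = $1,971.
Total: $500 + $7,638 + $1,971 = $10,109.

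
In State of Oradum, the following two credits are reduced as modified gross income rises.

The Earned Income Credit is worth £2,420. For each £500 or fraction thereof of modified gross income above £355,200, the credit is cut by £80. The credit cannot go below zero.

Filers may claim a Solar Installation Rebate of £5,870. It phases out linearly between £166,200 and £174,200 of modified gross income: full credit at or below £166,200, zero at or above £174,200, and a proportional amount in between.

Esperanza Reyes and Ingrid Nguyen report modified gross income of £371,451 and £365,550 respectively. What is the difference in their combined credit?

Esperanza (£371,451): Earned Income Credit: income exceeds £355,200 by £16,251 → 33 increments × £80 = £2,640 ≥ base, so the credit is £0. Solar Installation Rebate: £371,451 is at or above £174,200, so the credit is £0. total £0 + £0 = £0
Ingrid (£365,550): Earned Income Credit: income exceeds £355,200 by £10,350, which is 21 full-or-partial £500 increments; reduction = 21 × £80 = £1,680, leaving £740. Solar Installation Rebate: £365,550 is at or above £174,200, so the credit is £0. total £740 + £0 = £740
Difference: |£0 − £740| = £740.

£740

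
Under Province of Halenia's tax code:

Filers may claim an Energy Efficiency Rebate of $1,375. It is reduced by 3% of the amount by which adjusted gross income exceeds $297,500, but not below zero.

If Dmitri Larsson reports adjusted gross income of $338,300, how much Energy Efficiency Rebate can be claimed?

$151

Energy Efficiency Rebate: 3% of the $40,800 excess over $297,500 is $1,224; credit = $1,375 − $1,224 = $151.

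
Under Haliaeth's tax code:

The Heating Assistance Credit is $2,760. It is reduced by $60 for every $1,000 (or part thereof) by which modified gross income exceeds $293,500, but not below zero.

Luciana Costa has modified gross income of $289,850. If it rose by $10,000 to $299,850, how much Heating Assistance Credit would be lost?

At $289,850 — $289,850 is at or below the $293,500 threshold, so the full $2,760 applies.
At $299,850 — income exceeds $293,500 by $6,350, which is 7 full-or-partial $1,000 increments; reduction = 7 × $60 = $420, leaving $2,340.
Lost: $2,760 − $2,340 = $420.

$420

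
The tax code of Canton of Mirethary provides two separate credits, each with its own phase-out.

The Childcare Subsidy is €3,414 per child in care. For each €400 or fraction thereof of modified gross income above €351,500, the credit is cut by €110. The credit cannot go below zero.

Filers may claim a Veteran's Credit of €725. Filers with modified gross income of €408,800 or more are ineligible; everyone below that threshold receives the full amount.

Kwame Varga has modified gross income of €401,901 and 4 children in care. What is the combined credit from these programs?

Childcare Subsidy: base = 4 × €3,414 = €13,656. income exceeds €351,500 by €50,401 → 127 increments × €110 = €13,970 ≥ base, so the credit is €0.
Veteran's Credit: €401,901 is below the €408,800 cutoff, so the full €725 applies.
Total: €0 + €725 = €725.

€725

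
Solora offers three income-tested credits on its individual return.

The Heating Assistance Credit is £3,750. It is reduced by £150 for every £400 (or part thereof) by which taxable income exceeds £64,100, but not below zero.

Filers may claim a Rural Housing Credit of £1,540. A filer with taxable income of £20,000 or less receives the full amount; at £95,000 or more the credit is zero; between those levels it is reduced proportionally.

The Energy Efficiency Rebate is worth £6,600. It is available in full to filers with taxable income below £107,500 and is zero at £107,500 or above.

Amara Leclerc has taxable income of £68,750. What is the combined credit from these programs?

£9,089

Heating Assistance Credit: income exceeds £64,100 by £4,650, which is 12 full-or-partial £400 increments; reduction = 12 × £150 = £1,800, leaving £1,950.
Rural Housing Credit: £68,750 is £48,750 into a £75,000 phase-out range, leaving 26,250/75,000 of the credit: £1,540 × 26,250/75,000 = £539.
Energy Efficiency Rebate: £68,750 is below the £107,500 cutoff, so the full £6,600 applies.
Total: £1,950 + £539 + £6,600 = £9,089.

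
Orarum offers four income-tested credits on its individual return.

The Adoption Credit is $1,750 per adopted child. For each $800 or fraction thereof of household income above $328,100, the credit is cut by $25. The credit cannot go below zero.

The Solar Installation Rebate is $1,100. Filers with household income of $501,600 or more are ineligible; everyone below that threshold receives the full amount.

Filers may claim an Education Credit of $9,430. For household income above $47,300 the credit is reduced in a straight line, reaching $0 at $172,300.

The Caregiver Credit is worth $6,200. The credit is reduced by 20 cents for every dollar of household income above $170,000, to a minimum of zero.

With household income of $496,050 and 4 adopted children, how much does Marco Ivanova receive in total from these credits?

Adoption Credit: base = 4 × $1,750 = $7,000. income exceeds $328,100 by $167,950, which is 210 full-or-partial $800 increments; reduction = 210 × $25 = $5,250, leaving $1,750.
Solar Installation Rebate: $496,050 is below the $501,600 cutoff, so the full $1,100 applies.
Education Credit: $496,050 is at or above $172,300, so the credit is $0.
Caregiver Credit: 20% of the $326,050 excess over $170,000 is $65,210 ≥ base, so the credit is $0.
Total: $1,750 + $1,100 + $0 + $0 = $2,850.

$2,850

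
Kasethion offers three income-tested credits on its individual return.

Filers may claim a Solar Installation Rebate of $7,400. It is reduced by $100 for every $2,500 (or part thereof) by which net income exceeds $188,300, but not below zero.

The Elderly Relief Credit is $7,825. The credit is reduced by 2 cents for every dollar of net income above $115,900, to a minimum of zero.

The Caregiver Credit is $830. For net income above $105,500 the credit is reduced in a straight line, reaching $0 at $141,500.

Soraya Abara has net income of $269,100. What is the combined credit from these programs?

Solar Installation Rebate: income exceeds $188,300 by $80,800, which is 33 full-or-partial $2,500 increments; reduction = 33 × $100 = $3,300, leaving $4,100.
Elderly Relief Credit: 2% of the $153,200 excess over $115,900 is $3,064; credit = $7,825 − $3,064 = $4,761.
Caregiver Credit: $269,100 is at or above $141,500, so the credit is $0.
Total: $4,100 + $4,761 + $0 = $8,861.

$8,861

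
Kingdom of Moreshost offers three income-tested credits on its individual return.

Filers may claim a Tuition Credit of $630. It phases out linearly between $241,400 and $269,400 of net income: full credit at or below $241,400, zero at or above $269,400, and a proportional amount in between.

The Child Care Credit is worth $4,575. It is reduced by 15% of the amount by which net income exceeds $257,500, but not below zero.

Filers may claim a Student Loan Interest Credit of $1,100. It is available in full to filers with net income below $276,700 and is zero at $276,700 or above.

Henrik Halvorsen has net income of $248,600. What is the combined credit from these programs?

$6,143

Tuition Credit: $248,600 is $7,200 into a $28,000 phase-out range, leaving 20,800/28,000 of the credit: $630 × 20,800/28,000 = $468.
Child Care Credit: $248,600 is at or below the $257,500 threshold, so the full $4,575 applies.
Student Loan Interest Credit: $248,600 is below the $276,700 cutoff, so the full $1,100 applies.
Total: $468 + $4,575 + $1,100 = $6,143.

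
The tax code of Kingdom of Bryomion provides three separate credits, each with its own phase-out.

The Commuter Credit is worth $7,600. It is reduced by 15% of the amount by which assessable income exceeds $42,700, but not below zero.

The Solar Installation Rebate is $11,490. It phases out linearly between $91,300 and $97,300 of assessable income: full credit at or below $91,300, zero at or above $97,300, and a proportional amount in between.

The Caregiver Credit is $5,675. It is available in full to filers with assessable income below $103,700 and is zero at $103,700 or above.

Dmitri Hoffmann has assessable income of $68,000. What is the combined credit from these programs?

$20,970

Commuter Credit: 15% of the $25,300 excess over $42,700 is $3,795; credit = $7,600 − $3,795 = $3,805.
Solar Installation Rebate: $68,000 is at or below the $91,300 threshold, so the full $11,490 applies.
Caregiver Credit: $68,000 is below the $103,700 cutoff, so the full $5,675 applies.
Total: $3,805 + $11,490 + $5,675 = $20,970.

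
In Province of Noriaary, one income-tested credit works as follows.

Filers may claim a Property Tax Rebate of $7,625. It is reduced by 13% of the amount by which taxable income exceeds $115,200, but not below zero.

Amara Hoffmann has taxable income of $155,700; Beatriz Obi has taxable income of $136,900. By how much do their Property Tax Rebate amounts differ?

$2,444

Amara ($155,700): Property Tax Rebate: 13% of the $40,500 excess over $115,200 is $5,265; credit = $7,625 − $5,265 = $2,360.
Beatriz ($136,900): Property Tax Rebate: 13% of the $21,700 excess over $115,200 is $2,821; credit = $7,625 − $2,821 = $4,804.
Difference: |$2,360 − $4,804| = $2,444.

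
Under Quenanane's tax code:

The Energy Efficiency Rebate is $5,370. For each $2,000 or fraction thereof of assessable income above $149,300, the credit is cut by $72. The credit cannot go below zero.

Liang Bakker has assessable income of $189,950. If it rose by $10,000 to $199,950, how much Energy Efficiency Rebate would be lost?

$360

At $189,950 — income exceeds $149,300 by $40,650, which is 21 full-or-partial $2,000 increments; reduction = 21 × $72 = $1,512, leaving $3,858.
At $199,950 — income exceeds $149,300 by $50,650, which is 26 full-or-partial $2,000 increments; reduction = 26 × $72 = $1,872, leaving $3,498.
Lost: $3,858 − $3,498 = $360.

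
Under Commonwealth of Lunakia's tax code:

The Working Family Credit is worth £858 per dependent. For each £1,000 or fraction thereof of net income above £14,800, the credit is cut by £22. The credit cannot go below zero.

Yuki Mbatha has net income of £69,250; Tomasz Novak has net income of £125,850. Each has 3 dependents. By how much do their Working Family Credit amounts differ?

£1,254

Yuki (£69,250): Working Family Credit: base = 3 × £858 = £2,574. income exceeds £14,800 by £54,450, which is 55 full-or-partial £1,000 increments; reduction = 55 × £22 = £1,210, leaving £1,364.
Tomasz (£125,850): Working Family Credit: base = 3 × £858 = £2,574. income exceeds £14,800 by £111,050, which is 112 full-or-partial £1,000 increments; reduction = 112 × £22 = £2,464, leaving £110.
Difference: |£1,364 − £110| = £1,254.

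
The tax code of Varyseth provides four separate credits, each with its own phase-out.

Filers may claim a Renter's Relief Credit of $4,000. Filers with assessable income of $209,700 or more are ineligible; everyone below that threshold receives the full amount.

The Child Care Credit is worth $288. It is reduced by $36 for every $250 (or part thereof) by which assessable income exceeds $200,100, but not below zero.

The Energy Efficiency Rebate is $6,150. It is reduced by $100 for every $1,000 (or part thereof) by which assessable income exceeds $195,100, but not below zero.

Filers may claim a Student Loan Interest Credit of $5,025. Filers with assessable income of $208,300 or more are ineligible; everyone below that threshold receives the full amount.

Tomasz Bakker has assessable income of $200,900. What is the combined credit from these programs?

$14,719

Renter's Relief Credit: $200,900 is below the $209,700 cutoff, so the full $4,000 applies.
Child Care Credit: income exceeds $200,100 by $800, which is 4 full-or-partial $250 increments; reduction = 4 × $36 = $144, leaving $144.
Energy Efficiency Rebate: income exceeds $195,100 by $5,800, which is 6 full-or-partial $1,000 increments; reduction = 6 × $100 = $600, leaving $5,550.
Student Loan Interest Credit: $200,900 is below the $208,300 cutoff, so the full $5,025 applies.
Total: $4,000 + $144 + $5,550 + $5,025 = $14,719.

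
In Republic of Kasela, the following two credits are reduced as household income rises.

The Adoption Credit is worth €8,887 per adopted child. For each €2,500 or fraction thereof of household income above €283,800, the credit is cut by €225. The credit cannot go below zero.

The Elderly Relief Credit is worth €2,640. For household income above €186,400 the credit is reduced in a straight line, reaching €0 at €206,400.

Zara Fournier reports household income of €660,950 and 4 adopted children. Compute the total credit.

€1,573

Adoption Credit: base = 4 × €8,887 = €35,548. income exceeds €283,800 by €377,150, which is 151 full-or-partial €2,500 increments; reduction = 151 × €225 = €33,975, leaving €1,573.
Elderly Relief Credit: €660,950 is at or above €206,400, so the credit is €0.
Total: €1,573 + €0 = €1,573.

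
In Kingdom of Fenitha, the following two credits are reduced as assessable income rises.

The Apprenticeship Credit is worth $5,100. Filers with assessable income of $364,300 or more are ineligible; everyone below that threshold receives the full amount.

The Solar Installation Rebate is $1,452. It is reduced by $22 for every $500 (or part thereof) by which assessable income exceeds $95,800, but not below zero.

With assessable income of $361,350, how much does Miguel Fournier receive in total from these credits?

$5,100

Apprenticeship Credit: $361,350 is below the $364,300 cutoff, so the full $5,100 applies.
Solar Installation Rebate: income exceeds $95,800 by $265,550 → 532 increments × $22 = $11,704 ≥ base, so the credit is $0.
Total: $5,100 + $0 = $5,100.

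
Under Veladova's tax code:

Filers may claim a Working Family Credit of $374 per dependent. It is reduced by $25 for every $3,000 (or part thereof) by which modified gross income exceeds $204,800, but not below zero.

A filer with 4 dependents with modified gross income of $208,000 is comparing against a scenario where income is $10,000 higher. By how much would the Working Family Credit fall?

At $208,000 — base = 4 × $374 = $1,496. income exceeds $204,800 by $3,200, which is 2 full-or-partial $3,000 increments; reduction = 2 × $25 = $50, leaving $1,446.
At $218,000 — base = 4 × $374 = $1,496. income exceeds $204,800 by $13,200, which is 5 full-or-partial $3,000 increments; reduction = 5 × $25 = $125, leaving $1,371.
Lost: $1,446 − $1,371 = $75.

$75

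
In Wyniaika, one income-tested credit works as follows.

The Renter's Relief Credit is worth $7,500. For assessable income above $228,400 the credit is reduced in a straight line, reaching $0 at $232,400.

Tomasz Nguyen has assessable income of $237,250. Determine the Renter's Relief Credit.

Renter's Relief Credit: $237,250 is at or above $232,400, so the credit is $0.

$0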